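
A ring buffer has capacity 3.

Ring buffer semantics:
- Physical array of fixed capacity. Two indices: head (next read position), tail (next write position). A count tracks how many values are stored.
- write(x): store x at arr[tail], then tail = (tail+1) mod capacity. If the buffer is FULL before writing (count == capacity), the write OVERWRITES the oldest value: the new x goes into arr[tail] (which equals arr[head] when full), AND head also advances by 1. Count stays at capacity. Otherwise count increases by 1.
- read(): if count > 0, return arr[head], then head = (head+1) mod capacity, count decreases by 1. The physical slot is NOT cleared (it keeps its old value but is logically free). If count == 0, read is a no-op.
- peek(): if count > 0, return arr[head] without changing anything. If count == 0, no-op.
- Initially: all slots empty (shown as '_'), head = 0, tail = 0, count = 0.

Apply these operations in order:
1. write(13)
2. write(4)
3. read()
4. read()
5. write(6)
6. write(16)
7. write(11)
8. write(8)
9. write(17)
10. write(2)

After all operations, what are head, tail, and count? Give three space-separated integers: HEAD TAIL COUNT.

After op 1 (write(13)): arr=[13 _ _] head=0 tail=1 count=1
After op 2 (write(4)): arr=[13 4 _] head=0 tail=2 count=2
After op 3 (read()): arr=[13 4 _] head=1 tail=2 count=1
After op 4 (read()): arr=[13 4 _] head=2 tail=2 count=0
After op 5 (write(6)): arr=[13 4 6] head=2 tail=0 count=1
After op 6 (write(16)): arr=[16 4 6] head=2 tail=1 count=2
After op 7 (write(11)): arr=[16 11 6] head=2 tail=2 count=3
After op 8 (write(8)): arr=[16 11 8] head=0 tail=0 count=3
After op 9 (write(17)): arr=[17 11 8] head=1 tail=1 count=3
After op 10 (write(2)): arr=[17 2 8] head=2 tail=2 count=3

Answer: 2 2 3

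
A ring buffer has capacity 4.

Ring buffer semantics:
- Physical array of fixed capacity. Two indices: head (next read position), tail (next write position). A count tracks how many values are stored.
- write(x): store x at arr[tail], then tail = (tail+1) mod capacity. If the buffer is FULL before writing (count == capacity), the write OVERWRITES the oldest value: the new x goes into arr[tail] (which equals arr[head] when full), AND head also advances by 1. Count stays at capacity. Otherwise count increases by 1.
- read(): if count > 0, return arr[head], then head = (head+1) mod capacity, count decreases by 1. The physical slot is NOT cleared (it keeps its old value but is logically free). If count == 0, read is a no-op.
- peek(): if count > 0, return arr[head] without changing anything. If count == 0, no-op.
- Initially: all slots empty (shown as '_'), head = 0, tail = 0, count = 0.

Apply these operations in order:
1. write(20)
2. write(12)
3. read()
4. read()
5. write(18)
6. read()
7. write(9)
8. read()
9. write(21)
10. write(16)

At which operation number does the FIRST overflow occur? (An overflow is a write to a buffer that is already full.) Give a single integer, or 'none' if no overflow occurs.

Answer: none

Derivation:
After op 1 (write(20)): arr=[20 _ _ _] head=0 tail=1 count=1
After op 2 (write(12)): arr=[20 12 _ _] head=0 tail=2 count=2
After op 3 (read()): arr=[20 12 _ _] head=1 tail=2 count=1
After op 4 (read()): arr=[20 12 _ _] head=2 tail=2 count=0
After op 5 (write(18)): arr=[20 12 18 _] head=2 tail=3 count=1
After op 6 (read()): arr=[20 12 18 _] head=3 tail=3 count=0
After op 7 (write(9)): arr=[20 12 18 9] head=3 tail=0 count=1
After op 8 (read()): arr=[20 12 18 9] head=0 tail=0 count=0
After op 9 (write(21)): arr=[21 12 18 9] head=0 tail=1 count=1
After op 10 (write(16)): arr=[21 16 18 9] head=0 tail=2 count=2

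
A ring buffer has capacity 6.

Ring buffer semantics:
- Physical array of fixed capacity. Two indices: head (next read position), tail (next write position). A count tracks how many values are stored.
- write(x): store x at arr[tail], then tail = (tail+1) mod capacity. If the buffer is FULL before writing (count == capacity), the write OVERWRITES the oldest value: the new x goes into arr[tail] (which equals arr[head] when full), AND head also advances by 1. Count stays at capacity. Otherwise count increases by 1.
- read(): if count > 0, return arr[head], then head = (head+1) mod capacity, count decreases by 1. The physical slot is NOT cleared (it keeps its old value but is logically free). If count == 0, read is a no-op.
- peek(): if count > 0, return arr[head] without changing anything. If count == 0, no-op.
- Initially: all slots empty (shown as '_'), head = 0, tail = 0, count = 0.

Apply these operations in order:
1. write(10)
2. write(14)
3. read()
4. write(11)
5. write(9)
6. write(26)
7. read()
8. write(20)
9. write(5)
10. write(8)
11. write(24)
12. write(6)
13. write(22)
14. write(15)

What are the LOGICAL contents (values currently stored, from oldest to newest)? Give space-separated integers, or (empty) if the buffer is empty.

After op 1 (write(10)): arr=[10 _ _ _ _ _] head=0 tail=1 count=1
After op 2 (write(14)): arr=[10 14 _ _ _ _] head=0 tail=2 count=2
After op 3 (read()): arr=[10 14 _ _ _ _] head=1 tail=2 count=1
After op 4 (write(11)): arr=[10 14 11 _ _ _] head=1 tail=3 count=2
After op 5 (write(9)): arr=[10 14 11 9 _ _] head=1 tail=4 count=3
After op 6 (write(26)): arr=[10 14 11 9 26 _] head=1 tail=5 count=4
After op 7 (read()): arr=[10 14 11 9 26 _] head=2 tail=5 count=3
After op 8 (write(20)): arr=[10 14 11 9 26 20] head=2 tail=0 count=4
After op 9 (write(5)): arr=[5 14 11 9 26 20] head=2 tail=1 count=5
After op 10 (write(8)): arr=[5 8 11 9 26 20] head=2 tail=2 count=6
After op 11 (write(24)): arr=[5 8 24 9 26 20] head=3 tail=3 count=6
After op 12 (write(6)): arr=[5 8 24 6 26 20] head=4 tail=4 count=6
After op 13 (write(22)): arr=[5 8 24 6 22 20] head=5 tail=5 count=6
After op 14 (write(15)): arr=[5 8 24 6 22 15] head=0 tail=0 count=6

Answer: 5 8 24 6 22 15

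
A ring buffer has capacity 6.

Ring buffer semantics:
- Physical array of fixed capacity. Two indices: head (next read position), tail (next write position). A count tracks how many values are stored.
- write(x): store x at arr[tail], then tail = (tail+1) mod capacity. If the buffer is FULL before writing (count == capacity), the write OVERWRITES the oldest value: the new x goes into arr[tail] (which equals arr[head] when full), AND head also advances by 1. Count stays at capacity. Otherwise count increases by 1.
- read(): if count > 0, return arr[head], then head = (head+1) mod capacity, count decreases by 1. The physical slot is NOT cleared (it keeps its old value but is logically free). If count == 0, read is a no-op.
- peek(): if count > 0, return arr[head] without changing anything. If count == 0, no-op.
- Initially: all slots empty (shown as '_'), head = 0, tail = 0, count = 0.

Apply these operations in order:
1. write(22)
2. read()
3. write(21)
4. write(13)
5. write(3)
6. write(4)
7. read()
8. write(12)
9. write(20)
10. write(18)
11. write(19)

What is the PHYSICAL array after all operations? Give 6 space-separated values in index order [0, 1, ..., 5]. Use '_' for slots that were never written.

Answer: 20 18 19 3 4 12

Derivation:
After op 1 (write(22)): arr=[22 _ _ _ _ _] head=0 tail=1 count=1
After op 2 (read()): arr=[22 _ _ _ _ _] head=1 tail=1 count=0
After op 3 (write(21)): arr=[22 21 _ _ _ _] head=1 tail=2 count=1
After op 4 (write(13)): arr=[22 21 13 _ _ _] head=1 tail=3 count=2
After op 5 (write(3)): arr=[22 21 13 3 _ _] head=1 tail=4 count=3
After op 6 (write(4)): arr=[22 21 13 3 4 _] head=1 tail=5 count=4
After op 7 (read()): arr=[22 21 13 3 4 _] head=2 tail=5 count=3
After op 8 (write(12)): arr=[22 21 13 3 4 12] head=2 tail=0 count=4
After op 9 (write(20)): arr=[20 21 13 3 4 12] head=2 tail=1 count=5
After op 10 (write(18)): arr=[20 18 13 3 4 12] head=2 tail=2 count=6
After op 11 (write(19)): arr=[20 18 19 3 4 12] head=3 tail=3 count=6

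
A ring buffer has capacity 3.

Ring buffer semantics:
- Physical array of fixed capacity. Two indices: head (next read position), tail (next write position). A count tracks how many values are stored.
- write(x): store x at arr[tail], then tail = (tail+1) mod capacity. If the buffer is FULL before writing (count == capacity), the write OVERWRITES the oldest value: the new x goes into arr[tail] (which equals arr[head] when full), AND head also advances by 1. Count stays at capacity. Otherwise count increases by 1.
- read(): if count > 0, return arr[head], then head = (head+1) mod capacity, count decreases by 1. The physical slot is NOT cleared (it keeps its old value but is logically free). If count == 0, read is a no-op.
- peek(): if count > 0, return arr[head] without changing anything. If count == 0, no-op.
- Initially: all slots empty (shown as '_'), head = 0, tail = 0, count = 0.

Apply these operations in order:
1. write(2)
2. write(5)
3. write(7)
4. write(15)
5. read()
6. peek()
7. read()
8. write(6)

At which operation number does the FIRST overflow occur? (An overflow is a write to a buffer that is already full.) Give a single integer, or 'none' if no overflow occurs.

Answer: 4

Derivation:
After op 1 (write(2)): arr=[2 _ _] head=0 tail=1 count=1
After op 2 (write(5)): arr=[2 5 _] head=0 tail=2 count=2
After op 3 (write(7)): arr=[2 5 7] head=0 tail=0 count=3
After op 4 (write(15)): arr=[15 5 7] head=1 tail=1 count=3
After op 5 (read()): arr=[15 5 7] head=2 tail=1 count=2
After op 6 (peek()): arr=[15 5 7] head=2 tail=1 count=2
After op 7 (read()): arr=[15 5 7] head=0 tail=1 count=1
After op 8 (write(6)): arr=[15 6 7] head=0 tail=2 count=2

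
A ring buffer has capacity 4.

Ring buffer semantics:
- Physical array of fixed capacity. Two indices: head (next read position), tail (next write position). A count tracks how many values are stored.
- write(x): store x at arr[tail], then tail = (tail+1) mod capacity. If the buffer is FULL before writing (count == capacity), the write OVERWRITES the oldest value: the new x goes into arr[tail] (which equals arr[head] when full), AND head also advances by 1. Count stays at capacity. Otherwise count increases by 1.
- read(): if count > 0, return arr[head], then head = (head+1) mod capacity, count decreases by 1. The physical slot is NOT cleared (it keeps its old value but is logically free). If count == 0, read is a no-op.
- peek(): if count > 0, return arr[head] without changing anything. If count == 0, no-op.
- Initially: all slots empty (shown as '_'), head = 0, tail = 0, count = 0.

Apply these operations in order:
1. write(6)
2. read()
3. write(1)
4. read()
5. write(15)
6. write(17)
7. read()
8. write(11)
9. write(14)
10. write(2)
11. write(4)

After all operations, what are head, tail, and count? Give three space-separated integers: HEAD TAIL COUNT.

After op 1 (write(6)): arr=[6 _ _ _] head=0 tail=1 count=1
After op 2 (read()): arr=[6 _ _ _] head=1 tail=1 count=0
After op 3 (write(1)): arr=[6 1 _ _] head=1 tail=2 count=1
After op 4 (read()): arr=[6 1 _ _] head=2 tail=2 count=0
After op 5 (write(15)): arr=[6 1 15 _] head=2 tail=3 count=1
After op 6 (write(17)): arr=[6 1 15 17] head=2 tail=0 count=2
After op 7 (read()): arr=[6 1 15 17] head=3 tail=0 count=1
After op 8 (write(11)): arr=[11 1 15 17] head=3 tail=1 count=2
After op 9 (write(14)): arr=[11 14 15 17] head=3 tail=2 count=3
After op 10 (write(2)): arr=[11 14 2 17] head=3 tail=3 count=4
After op 11 (write(4)): arr=[11 14 2 4] head=0 tail=0 count=4

Answer: 0 0 4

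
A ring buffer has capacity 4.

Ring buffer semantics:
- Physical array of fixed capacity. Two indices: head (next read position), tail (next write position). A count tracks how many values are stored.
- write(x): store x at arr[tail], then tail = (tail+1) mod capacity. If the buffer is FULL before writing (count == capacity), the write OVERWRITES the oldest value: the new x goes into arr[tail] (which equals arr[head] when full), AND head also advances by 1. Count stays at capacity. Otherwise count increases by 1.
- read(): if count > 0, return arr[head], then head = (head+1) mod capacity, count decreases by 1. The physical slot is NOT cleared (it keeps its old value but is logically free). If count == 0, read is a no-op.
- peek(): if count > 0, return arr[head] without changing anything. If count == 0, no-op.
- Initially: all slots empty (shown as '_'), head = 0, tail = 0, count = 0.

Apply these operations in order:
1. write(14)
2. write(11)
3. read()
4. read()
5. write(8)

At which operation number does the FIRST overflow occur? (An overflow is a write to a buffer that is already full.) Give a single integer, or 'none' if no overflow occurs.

After op 1 (write(14)): arr=[14 _ _ _] head=0 tail=1 count=1
After op 2 (write(11)): arr=[14 11 _ _] head=0 tail=2 count=2
After op 3 (read()): arr=[14 11 _ _] head=1 tail=2 count=1
After op 4 (read()): arr=[14 11 _ _] head=2 tail=2 count=0
After op 5 (write(8)): arr=[14 11 8 _] head=2 tail=3 count=1

Answer: none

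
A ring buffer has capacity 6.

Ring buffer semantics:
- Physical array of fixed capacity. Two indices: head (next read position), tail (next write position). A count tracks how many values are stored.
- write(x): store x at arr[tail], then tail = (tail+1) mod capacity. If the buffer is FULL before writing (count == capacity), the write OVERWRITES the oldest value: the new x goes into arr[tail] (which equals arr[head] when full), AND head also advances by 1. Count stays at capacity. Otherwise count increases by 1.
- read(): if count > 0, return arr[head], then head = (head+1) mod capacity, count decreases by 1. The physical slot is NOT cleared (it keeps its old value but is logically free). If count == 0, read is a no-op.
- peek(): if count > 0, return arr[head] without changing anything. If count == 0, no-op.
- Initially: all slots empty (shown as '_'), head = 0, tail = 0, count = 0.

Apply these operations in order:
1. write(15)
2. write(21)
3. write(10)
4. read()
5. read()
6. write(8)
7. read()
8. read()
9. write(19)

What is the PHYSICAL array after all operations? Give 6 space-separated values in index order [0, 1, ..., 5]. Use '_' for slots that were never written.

After op 1 (write(15)): arr=[15 _ _ _ _ _] head=0 tail=1 count=1
After op 2 (write(21)): arr=[15 21 _ _ _ _] head=0 tail=2 count=2
After op 3 (write(10)): arr=[15 21 10 _ _ _] head=0 tail=3 count=3
After op 4 (read()): arr=[15 21 10 _ _ _] head=1 tail=3 count=2
After op 5 (read()): arr=[15 21 10 _ _ _] head=2 tail=3 count=1
After op 6 (write(8)): arr=[15 21 10 8 _ _] head=2 tail=4 count=2
After op 7 (read()): arr=[15 21 10 8 _ _] head=3 tail=4 count=1
After op 8 (read()): arr=[15 21 10 8 _ _] head=4 tail=4 count=0
After op 9 (write(19)): arr=[15 21 10 8 19 _] head=4 tail=5 count=1

Answer: 15 21 10 8 19 _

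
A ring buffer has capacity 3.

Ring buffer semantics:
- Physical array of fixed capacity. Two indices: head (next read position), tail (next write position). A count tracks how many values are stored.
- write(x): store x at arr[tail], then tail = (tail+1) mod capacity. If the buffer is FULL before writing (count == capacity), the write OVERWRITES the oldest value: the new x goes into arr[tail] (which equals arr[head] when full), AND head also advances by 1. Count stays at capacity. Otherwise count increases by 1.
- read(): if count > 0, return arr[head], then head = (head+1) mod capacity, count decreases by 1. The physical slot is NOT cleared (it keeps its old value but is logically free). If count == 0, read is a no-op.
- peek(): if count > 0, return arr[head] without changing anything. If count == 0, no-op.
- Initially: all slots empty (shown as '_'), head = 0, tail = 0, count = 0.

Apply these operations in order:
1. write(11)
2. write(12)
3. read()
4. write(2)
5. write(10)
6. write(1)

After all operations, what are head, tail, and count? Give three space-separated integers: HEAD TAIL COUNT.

Answer: 2 2 3

Derivation:
After op 1 (write(11)): arr=[11 _ _] head=0 tail=1 count=1
After op 2 (write(12)): arr=[11 12 _] head=0 tail=2 count=2
After op 3 (read()): arr=[11 12 _] head=1 tail=2 count=1
After op 4 (write(2)): arr=[11 12 2] head=1 tail=0 count=2
After op 5 (write(10)): arr=[10 12 2] head=1 tail=1 count=3
After op 6 (write(1)): arr=[10 1 2] head=2 tail=2 count=3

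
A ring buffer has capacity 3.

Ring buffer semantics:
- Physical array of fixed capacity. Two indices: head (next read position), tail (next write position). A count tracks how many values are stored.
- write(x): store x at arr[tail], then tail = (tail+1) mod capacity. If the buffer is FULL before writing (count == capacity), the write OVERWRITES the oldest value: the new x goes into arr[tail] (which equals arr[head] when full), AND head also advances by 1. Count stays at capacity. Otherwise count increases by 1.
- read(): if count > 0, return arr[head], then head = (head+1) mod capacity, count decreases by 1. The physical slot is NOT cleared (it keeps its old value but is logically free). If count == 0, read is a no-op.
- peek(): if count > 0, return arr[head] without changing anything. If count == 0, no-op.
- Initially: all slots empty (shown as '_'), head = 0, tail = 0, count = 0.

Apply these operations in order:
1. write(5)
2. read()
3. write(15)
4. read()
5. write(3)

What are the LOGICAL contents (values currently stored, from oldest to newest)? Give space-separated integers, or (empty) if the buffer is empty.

After op 1 (write(5)): arr=[5 _ _] head=0 tail=1 count=1
After op 2 (read()): arr=[5 _ _] head=1 tail=1 count=0
After op 3 (write(15)): arr=[5 15 _] head=1 tail=2 count=1
After op 4 (read()): arr=[5 15 _] head=2 tail=2 count=0
After op 5 (write(3)): arr=[5 15 3] head=2 tail=0 count=1

Answer: 3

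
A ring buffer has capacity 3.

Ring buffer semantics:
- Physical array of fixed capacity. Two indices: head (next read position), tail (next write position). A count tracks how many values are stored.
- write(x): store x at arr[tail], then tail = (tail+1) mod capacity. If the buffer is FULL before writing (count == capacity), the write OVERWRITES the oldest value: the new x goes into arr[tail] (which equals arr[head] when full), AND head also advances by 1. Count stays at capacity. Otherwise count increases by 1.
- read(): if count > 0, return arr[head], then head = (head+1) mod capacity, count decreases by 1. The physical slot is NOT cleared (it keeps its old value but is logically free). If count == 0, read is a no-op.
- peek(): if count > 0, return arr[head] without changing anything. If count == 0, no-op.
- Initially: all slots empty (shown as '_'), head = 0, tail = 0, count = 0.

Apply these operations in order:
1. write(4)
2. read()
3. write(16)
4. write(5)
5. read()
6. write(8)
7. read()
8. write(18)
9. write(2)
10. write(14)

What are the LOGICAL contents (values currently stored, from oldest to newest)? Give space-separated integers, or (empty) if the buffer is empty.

Answer: 18 2 14

Derivation:
After op 1 (write(4)): arr=[4 _ _] head=0 tail=1 count=1
After op 2 (read()): arr=[4 _ _] head=1 tail=1 count=0
After op 3 (write(16)): arr=[4 16 _] head=1 tail=2 count=1
After op 4 (write(5)): arr=[4 16 5] head=1 tail=0 count=2
After op 5 (read()): arr=[4 16 5] head=2 tail=0 count=1
After op 6 (write(8)): arr=[8 16 5] head=2 tail=1 count=2
After op 7 (read()): arr=[8 16 5] head=0 tail=1 count=1
After op 8 (write(18)): arr=[8 18 5] head=0 tail=2 count=2
After op 9 (write(2)): arr=[8 18 2] head=0 tail=0 count=3
After op 10 (write(14)): arr=[14 18 2] head=1 tail=1 count=3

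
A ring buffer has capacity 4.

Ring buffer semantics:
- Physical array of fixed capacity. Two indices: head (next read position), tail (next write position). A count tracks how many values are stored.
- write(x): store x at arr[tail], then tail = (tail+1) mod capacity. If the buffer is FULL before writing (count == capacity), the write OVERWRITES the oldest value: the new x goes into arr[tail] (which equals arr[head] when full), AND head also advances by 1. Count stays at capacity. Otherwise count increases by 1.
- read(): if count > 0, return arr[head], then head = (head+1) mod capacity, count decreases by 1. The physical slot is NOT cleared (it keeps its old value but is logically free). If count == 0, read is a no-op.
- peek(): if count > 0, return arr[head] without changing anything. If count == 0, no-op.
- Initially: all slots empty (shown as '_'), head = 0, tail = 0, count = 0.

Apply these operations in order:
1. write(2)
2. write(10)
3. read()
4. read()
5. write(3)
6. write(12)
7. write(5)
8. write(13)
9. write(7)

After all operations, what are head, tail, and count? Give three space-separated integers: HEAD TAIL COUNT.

Answer: 3 3 4

Derivation:
After op 1 (write(2)): arr=[2 _ _ _] head=0 tail=1 count=1
After op 2 (write(10)): arr=[2 10 _ _] head=0 tail=2 count=2
After op 3 (read()): arr=[2 10 _ _] head=1 tail=2 count=1
After op 4 (read()): arr=[2 10 _ _] head=2 tail=2 count=0
After op 5 (write(3)): arr=[2 10 3 _] head=2 tail=3 count=1
After op 6 (write(12)): arr=[2 10 3 12] head=2 tail=0 count=2
After op 7 (write(5)): arr=[5 10 3 12] head=2 tail=1 count=3
After op 8 (write(13)): arr=[5 13 3 12] head=2 tail=2 count=4
After op 9 (write(7)): arr=[5 13 7 12] head=3 tail=3 count=4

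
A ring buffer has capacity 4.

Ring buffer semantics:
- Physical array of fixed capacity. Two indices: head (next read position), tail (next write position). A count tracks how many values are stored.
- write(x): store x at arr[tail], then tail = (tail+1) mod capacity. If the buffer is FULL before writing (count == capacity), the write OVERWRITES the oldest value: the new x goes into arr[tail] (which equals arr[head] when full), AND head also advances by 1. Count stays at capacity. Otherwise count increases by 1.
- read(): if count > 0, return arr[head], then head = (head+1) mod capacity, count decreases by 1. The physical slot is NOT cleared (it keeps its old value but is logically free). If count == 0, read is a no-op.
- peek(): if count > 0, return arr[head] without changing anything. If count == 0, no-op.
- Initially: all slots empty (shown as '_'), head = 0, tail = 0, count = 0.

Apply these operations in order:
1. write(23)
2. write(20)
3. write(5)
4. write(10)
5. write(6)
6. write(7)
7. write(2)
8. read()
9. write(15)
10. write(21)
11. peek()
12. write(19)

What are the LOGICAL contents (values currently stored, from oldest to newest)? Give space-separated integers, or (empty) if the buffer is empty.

Answer: 2 15 21 19

Derivation:
After op 1 (write(23)): arr=[23 _ _ _] head=0 tail=1 count=1
After op 2 (write(20)): arr=[23 20 _ _] head=0 tail=2 count=2
After op 3 (write(5)): arr=[23 20 5 _] head=0 tail=3 count=3
After op 4 (write(10)): arr=[23 20 5 10] head=0 tail=0 count=4
After op 5 (write(6)): arr=[6 20 5 10] head=1 tail=1 count=4
After op 6 (write(7)): arr=[6 7 5 10] head=2 tail=2 count=4
After op 7 (write(2)): arr=[6 7 2 10] head=3 tail=3 count=4
After op 8 (read()): arr=[6 7 2 10] head=0 tail=3 count=3
After op 9 (write(15)): arr=[6 7 2 15] head=0 tail=0 count=4
After op 10 (write(21)): arr=[21 7 2 15] head=1 tail=1 count=4
After op 11 (peek()): arr=[21 7 2 15] head=1 tail=1 count=4
After op 12 (write(19)): arr=[21 19 2 15] head=2 tail=2 count=4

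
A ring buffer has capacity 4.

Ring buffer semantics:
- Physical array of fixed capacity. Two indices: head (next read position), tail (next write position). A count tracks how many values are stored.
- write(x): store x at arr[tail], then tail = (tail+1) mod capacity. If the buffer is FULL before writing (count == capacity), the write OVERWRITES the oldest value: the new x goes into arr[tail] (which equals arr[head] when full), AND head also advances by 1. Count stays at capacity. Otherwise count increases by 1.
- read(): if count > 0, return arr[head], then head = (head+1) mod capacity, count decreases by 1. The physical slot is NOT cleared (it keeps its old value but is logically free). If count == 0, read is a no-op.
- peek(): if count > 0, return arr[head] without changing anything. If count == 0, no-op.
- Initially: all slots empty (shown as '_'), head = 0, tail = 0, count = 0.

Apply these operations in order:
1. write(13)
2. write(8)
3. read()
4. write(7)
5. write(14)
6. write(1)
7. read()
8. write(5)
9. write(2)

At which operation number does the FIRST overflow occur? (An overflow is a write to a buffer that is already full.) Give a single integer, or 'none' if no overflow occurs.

After op 1 (write(13)): arr=[13 _ _ _] head=0 tail=1 count=1
After op 2 (write(8)): arr=[13 8 _ _] head=0 tail=2 count=2
After op 3 (read()): arr=[13 8 _ _] head=1 tail=2 count=1
After op 4 (write(7)): arr=[13 8 7 _] head=1 tail=3 count=2
After op 5 (write(14)): arr=[13 8 7 14] head=1 tail=0 count=3
After op 6 (write(1)): arr=[1 8 7 14] head=1 tail=1 count=4
After op 7 (read()): arr=[1 8 7 14] head=2 tail=1 count=3
After op 8 (write(5)): arr=[1 5 7 14] head=2 tail=2 count=4
After op 9 (write(2)): arr=[1 5 2 14] head=3 tail=3 count=4

Answer: 9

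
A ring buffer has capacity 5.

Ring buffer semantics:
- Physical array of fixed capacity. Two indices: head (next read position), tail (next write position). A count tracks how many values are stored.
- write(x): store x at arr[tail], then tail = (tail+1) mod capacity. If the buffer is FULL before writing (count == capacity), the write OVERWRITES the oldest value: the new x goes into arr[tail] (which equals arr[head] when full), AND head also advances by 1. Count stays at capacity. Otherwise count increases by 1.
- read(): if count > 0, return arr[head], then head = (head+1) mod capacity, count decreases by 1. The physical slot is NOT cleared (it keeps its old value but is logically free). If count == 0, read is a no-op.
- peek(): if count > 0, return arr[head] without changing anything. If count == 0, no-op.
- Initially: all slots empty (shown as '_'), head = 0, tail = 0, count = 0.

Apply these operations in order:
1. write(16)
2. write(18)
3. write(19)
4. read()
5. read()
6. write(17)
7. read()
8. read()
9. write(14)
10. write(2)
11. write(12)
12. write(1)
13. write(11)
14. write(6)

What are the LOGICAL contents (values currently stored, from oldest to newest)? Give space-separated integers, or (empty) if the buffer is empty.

After op 1 (write(16)): arr=[16 _ _ _ _] head=0 tail=1 count=1
After op 2 (write(18)): arr=[16 18 _ _ _] head=0 tail=2 count=2
After op 3 (write(19)): arr=[16 18 19 _ _] head=0 tail=3 count=3
After op 4 (read()): arr=[16 18 19 _ _] head=1 tail=3 count=2
After op 5 (read()): arr=[16 18 19 _ _] head=2 tail=3 count=1
After op 6 (write(17)): arr=[16 18 19 17 _] head=2 tail=4 count=2
After op 7 (read()): arr=[16 18 19 17 _] head=3 tail=4 count=1
After op 8 (read()): arr=[16 18 19 17 _] head=4 tail=4 count=0
After op 9 (write(14)): arr=[16 18 19 17 14] head=4 tail=0 count=1
After op 10 (write(2)): arr=[2 18 19 17 14] head=4 tail=1 count=2
After op 11 (write(12)): arr=[2 12 19 17 14] head=4 tail=2 count=3
After op 12 (write(1)): arr=[2 12 1 17 14] head=4 tail=3 count=4
After op 13 (write(11)): arr=[2 12 1 11 14] head=4 tail=4 count=5
After op 14 (write(6)): arr=[2 12 1 11 6] head=0 tail=0 count=5

Answer: 2 12 1 11 6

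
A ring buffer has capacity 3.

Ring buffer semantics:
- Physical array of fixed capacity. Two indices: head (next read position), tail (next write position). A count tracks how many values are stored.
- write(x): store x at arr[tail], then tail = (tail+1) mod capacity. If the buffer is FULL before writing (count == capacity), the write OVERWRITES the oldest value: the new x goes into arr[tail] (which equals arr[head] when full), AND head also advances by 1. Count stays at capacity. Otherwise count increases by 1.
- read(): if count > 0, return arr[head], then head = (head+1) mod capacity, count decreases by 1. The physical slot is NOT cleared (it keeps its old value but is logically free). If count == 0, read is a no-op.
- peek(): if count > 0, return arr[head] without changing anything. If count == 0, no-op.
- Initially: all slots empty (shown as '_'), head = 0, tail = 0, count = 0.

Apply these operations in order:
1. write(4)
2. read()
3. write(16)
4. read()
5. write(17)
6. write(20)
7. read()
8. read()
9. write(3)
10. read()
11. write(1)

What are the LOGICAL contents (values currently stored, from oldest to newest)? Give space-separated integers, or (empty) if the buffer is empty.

Answer: 1

Derivation:
After op 1 (write(4)): arr=[4 _ _] head=0 tail=1 count=1
After op 2 (read()): arr=[4 _ _] head=1 tail=1 count=0
After op 3 (write(16)): arr=[4 16 _] head=1 tail=2 count=1
After op 4 (read()): arr=[4 16 _] head=2 tail=2 count=0
After op 5 (write(17)): arr=[4 16 17] head=2 tail=0 count=1
After op 6 (write(20)): arr=[20 16 17] head=2 tail=1 count=2
After op 7 (read()): arr=[20 16 17] head=0 tail=1 count=1
After op 8 (read()): arr=[20 16 17] head=1 tail=1 count=0
After op 9 (write(3)): arr=[20 3 17] head=1 tail=2 count=1
After op 10 (read()): arr=[20 3 17] head=2 tail=2 count=0
After op 11 (write(1)): arr=[20 3 1] head=2 tail=0 count=1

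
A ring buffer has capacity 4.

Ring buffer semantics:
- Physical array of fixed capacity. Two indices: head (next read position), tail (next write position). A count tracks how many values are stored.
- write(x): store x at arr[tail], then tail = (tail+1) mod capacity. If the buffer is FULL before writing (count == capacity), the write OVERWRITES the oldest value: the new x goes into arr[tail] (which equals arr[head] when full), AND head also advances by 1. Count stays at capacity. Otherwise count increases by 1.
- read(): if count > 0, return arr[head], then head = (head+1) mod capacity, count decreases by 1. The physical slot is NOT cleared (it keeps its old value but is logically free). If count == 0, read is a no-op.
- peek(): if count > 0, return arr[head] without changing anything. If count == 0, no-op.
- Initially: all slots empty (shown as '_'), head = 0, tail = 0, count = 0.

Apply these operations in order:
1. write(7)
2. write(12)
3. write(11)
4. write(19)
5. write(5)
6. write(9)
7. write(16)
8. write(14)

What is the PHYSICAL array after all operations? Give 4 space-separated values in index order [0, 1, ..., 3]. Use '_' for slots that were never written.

After op 1 (write(7)): arr=[7 _ _ _] head=0 tail=1 count=1
After op 2 (write(12)): arr=[7 12 _ _] head=0 tail=2 count=2
After op 3 (write(11)): arr=[7 12 11 _] head=0 tail=3 count=3
After op 4 (write(19)): arr=[7 12 11 19] head=0 tail=0 count=4
After op 5 (write(5)): arr=[5 12 11 19] head=1 tail=1 count=4
After op 6 (write(9)): arr=[5 9 11 19] head=2 tail=2 count=4
After op 7 (write(16)): arr=[5 9 16 19] head=3 tail=3 count=4
After op 8 (write(14)): arr=[5 9 16 14] head=0 tail=0 count=4

Answer: 5 9 16 14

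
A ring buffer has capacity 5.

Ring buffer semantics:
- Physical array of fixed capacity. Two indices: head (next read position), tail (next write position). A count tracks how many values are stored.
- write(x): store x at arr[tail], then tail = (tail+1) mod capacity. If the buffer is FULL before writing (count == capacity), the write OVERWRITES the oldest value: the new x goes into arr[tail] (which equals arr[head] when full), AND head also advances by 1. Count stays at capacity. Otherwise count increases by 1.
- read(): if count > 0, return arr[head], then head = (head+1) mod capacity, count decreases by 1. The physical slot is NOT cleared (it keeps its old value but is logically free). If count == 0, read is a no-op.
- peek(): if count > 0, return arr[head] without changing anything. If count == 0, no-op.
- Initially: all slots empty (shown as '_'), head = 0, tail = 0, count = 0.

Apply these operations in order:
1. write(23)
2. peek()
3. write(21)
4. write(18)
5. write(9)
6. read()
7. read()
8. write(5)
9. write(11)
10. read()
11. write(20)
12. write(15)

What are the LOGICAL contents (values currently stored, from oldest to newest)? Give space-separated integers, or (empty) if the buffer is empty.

After op 1 (write(23)): arr=[23 _ _ _ _] head=0 tail=1 count=1
After op 2 (peek()): arr=[23 _ _ _ _] head=0 tail=1 count=1
After op 3 (write(21)): arr=[23 21 _ _ _] head=0 tail=2 count=2
After op 4 (write(18)): arr=[23 21 18 _ _] head=0 tail=3 count=3
After op 5 (write(9)): arr=[23 21 18 9 _] head=0 tail=4 count=4
After op 6 (read()): arr=[23 21 18 9 _] head=1 tail=4 count=3
After op 7 (read()): arr=[23 21 18 9 _] head=2 tail=4 count=2
After op 8 (write(5)): arr=[23 21 18 9 5] head=2 tail=0 count=3
After op 9 (write(11)): arr=[11 21 18 9 5] head=2 tail=1 count=4
After op 10 (read()): arr=[11 21 18 9 5] head=3 tail=1 count=3
After op 11 (write(20)): arr=[11 20 18 9 5] head=3 tail=2 count=4
After op 12 (write(15)): arr=[11 20 15 9 5] head=3 tail=3 count=5

Answer: 9 5 11 20 15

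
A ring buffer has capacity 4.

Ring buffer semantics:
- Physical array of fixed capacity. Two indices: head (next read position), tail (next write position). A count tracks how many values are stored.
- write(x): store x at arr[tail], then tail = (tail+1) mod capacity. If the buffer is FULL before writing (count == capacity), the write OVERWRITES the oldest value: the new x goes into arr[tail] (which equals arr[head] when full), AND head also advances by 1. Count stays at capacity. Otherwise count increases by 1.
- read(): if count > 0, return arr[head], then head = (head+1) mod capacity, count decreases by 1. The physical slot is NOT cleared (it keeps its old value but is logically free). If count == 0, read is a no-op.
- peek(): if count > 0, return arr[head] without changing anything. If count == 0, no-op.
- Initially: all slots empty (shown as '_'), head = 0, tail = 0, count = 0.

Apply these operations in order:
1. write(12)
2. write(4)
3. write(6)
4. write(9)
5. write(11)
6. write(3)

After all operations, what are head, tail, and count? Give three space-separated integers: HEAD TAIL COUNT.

Answer: 2 2 4

Derivation:
After op 1 (write(12)): arr=[12 _ _ _] head=0 tail=1 count=1
After op 2 (write(4)): arr=[12 4 _ _] head=0 tail=2 count=2
After op 3 (write(6)): arr=[12 4 6 _] head=0 tail=3 count=3
After op 4 (write(9)): arr=[12 4 6 9] head=0 tail=0 count=4
After op 5 (write(11)): arr=[11 4 6 9] head=1 tail=1 count=4
After op 6 (write(3)): arr=[11 3 6 9] head=2 tail=2 count=4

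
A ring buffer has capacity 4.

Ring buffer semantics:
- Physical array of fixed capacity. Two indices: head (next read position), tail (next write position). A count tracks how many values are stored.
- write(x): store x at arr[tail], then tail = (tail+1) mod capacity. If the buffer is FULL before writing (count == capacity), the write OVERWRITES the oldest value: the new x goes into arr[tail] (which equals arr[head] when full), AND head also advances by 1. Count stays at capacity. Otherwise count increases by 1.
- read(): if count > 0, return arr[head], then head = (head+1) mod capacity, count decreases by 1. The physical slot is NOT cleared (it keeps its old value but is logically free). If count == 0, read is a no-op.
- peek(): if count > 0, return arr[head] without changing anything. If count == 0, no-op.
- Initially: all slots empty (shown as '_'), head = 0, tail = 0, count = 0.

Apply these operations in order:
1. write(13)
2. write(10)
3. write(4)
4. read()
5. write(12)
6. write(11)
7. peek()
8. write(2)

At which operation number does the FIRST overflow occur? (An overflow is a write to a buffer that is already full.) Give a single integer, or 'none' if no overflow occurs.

After op 1 (write(13)): arr=[13 _ _ _] head=0 tail=1 count=1
After op 2 (write(10)): arr=[13 10 _ _] head=0 tail=2 count=2
After op 3 (write(4)): arr=[13 10 4 _] head=0 tail=3 count=3
After op 4 (read()): arr=[13 10 4 _] head=1 tail=3 count=2
After op 5 (write(12)): arr=[13 10 4 12] head=1 tail=0 count=3
After op 6 (write(11)): arr=[11 10 4 12] head=1 tail=1 count=4
After op 7 (peek()): arr=[11 10 4 12] head=1 tail=1 count=4
After op 8 (write(2)): arr=[11 2 4 12] head=2 tail=2 count=4

Answer: 8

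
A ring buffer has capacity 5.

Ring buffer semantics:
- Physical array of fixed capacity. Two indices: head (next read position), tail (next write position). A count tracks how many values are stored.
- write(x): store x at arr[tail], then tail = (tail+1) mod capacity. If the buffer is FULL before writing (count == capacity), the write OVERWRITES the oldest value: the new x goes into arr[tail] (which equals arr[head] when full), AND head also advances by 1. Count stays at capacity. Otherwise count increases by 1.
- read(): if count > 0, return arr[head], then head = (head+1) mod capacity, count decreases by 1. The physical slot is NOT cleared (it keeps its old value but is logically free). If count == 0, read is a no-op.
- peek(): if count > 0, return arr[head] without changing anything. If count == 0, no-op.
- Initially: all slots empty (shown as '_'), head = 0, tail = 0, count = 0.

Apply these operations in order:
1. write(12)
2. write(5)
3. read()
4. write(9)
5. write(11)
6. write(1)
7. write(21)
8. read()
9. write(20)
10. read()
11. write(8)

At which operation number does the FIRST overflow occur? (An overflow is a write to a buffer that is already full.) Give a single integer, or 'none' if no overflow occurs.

After op 1 (write(12)): arr=[12 _ _ _ _] head=0 tail=1 count=1
After op 2 (write(5)): arr=[12 5 _ _ _] head=0 tail=2 count=2
After op 3 (read()): arr=[12 5 _ _ _] head=1 tail=2 count=1
After op 4 (write(9)): arr=[12 5 9 _ _] head=1 tail=3 count=2
After op 5 (write(11)): arr=[12 5 9 11 _] head=1 tail=4 count=3
After op 6 (write(1)): arr=[12 5 9 11 1] head=1 tail=0 count=4
After op 7 (write(21)): arr=[21 5 9 11 1] head=1 tail=1 count=5
After op 8 (read()): arr=[21 5 9 11 1] head=2 tail=1 count=4
After op 9 (write(20)): arr=[21 20 9 11 1] head=2 tail=2 count=5
After op 10 (read()): arr=[21 20 9 11 1] head=3 tail=2 count=4
After op 11 (write(8)): arr=[21 20 8 11 1] head=3 tail=3 count=5

Answer: none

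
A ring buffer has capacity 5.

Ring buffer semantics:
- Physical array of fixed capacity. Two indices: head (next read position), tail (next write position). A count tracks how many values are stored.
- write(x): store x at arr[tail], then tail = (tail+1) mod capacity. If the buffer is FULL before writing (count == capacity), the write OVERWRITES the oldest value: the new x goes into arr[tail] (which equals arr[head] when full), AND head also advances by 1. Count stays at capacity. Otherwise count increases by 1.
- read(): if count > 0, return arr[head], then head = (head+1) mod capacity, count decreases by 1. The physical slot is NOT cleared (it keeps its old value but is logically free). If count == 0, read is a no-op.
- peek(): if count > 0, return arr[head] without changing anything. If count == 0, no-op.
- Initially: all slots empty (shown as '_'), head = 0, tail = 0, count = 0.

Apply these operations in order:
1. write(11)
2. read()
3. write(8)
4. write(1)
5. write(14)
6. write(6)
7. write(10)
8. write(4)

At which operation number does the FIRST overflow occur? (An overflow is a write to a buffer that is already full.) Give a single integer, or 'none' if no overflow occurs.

Answer: 8

Derivation:
After op 1 (write(11)): arr=[11 _ _ _ _] head=0 tail=1 count=1
After op 2 (read()): arr=[11 _ _ _ _] head=1 tail=1 count=0
After op 3 (write(8)): arr=[11 8 _ _ _] head=1 tail=2 count=1
After op 4 (write(1)): arr=[11 8 1 _ _] head=1 tail=3 count=2
After op 5 (write(14)): arr=[11 8 1 14 _] head=1 tail=4 count=3
After op 6 (write(6)): arr=[11 8 1 14 6] head=1 tail=0 count=4
After op 7 (write(10)): arr=[10 8 1 14 6] head=1 tail=1 count=5
After op 8 (write(4)): arr=[10 4 1 14 6] head=2 tail=2 count=5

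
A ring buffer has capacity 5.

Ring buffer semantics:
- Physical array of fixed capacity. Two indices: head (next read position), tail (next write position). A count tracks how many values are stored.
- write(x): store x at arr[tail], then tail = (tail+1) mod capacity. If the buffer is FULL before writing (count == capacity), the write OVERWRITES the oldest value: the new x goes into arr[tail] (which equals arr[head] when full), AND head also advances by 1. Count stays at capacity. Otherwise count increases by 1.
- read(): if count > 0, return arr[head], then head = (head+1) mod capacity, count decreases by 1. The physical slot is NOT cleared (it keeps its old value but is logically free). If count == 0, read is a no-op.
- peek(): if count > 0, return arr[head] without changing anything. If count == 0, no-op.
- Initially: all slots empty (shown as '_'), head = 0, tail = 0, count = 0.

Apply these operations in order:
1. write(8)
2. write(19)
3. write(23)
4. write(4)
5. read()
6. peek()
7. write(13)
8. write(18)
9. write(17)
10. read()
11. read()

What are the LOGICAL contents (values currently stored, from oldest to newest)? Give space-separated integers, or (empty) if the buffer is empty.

After op 1 (write(8)): arr=[8 _ _ _ _] head=0 tail=1 count=1
After op 2 (write(19)): arr=[8 19 _ _ _] head=0 tail=2 count=2
After op 3 (write(23)): arr=[8 19 23 _ _] head=0 tail=3 count=3
After op 4 (write(4)): arr=[8 19 23 4 _] head=0 tail=4 count=4
After op 5 (read()): arr=[8 19 23 4 _] head=1 tail=4 count=3
After op 6 (peek()): arr=[8 19 23 4 _] head=1 tail=4 count=3
After op 7 (write(13)): arr=[8 19 23 4 13] head=1 tail=0 count=4
After op 8 (write(18)): arr=[18 19 23 4 13] head=1 tail=1 count=5
After op 9 (write(17)): arr=[18 17 23 4 13] head=2 tail=2 count=5
After op 10 (read()): arr=[18 17 23 4 13] head=3 tail=2 count=4
After op 11 (read()): arr=[18 17 23 4 13] head=4 tail=2 count=3

Answer: 13 18 17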